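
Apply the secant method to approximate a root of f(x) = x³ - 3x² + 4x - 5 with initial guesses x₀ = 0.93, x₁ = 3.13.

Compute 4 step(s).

f(x) = x³ - 3x² + 4x - 5
x₀ = 0.93, x₁ = 3.13

Secant formula: x_{n+1} = x_n - f(x_n)(x_n - x_{n-1})/(f(x_n) - f(x_{n-1}))

Iteration 1:
  f(0.930000) = -3.070343
  f(3.130000) = 8.793597
  x_2 = 3.130000 - 8.793597×(3.130000 - 0.930000)/(8.793597 - (-3.070343))
       = 1.499352
Iteration 2:
  f(3.130000) = 8.793597
  f(1.499352) = -2.376134
  x_3 = 1.499352 - (-2.376134)×(1.499352 - 3.130000)/(-2.376134 - 8.793597)
       = 1.846239
Iteration 3:
  f(1.499352) = -2.376134
  f(1.846239) = -1.547752
  x_4 = 1.846239 - (-1.547752)×(1.846239 - 1.499352)/(-1.547752 - (-2.376134))
       = 2.494364
Iteration 4:
  f(1.846239) = -1.547752
  f(2.494364) = 1.831467
  x_5 = 2.494364 - 1.831467×(2.494364 - 1.846239)/(1.831467 - (-1.547752))
       = 2.143094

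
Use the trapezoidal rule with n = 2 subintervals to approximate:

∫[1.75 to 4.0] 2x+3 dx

f(x) = 2x+3
a = 1.75, b = 4.0, n = 2
h = (b - a)/n = 1.125000

Trapezoidal rule: (h/2)[f(x₀) + 2f(x₁) + 2f(x₂) + ... + f(xₙ)]

x_0 = 1.7500, f(x_0) = 6.500000, coefficient = 1
x_1 = 2.8750, f(x_1) = 8.750000, coefficient = 2
x_2 = 4.0000, f(x_2) = 11.000000, coefficient = 1

I ≈ (1.125000/2) × 35.000000 = 19.687500
Exact value: 19.687500
Error: 0.000000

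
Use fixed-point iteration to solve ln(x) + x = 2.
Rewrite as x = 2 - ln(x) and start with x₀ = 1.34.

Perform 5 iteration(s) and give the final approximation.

Equation: ln(x) + x = 2
Fixed-point form: x = 2 - ln(x)
x₀ = 1.34

x_1 = g(1.340000) = 1.707330
x_2 = g(1.707330) = 1.465069
x_3 = g(1.465069) = 1.618098
x_4 = g(1.618098) = 1.518749
x_5 = g(1.518749) = 1.582113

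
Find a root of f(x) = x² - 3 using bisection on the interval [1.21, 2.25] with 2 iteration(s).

f(x) = x² - 3
Initial interval: [1.21, 2.25]

Iteration 1:
  c_1 = (1.210000 + 2.250000)/2 = 1.730000
  f(c_1) = f(1.730000) = -0.007100
  f(a) × f(c) ≥ 0, new interval: [1.730000, 2.250000]
Iteration 2:
  c_2 = (1.730000 + 2.250000)/2 = 1.990000
  f(c_2) = f(1.990000) = 0.960100
  f(a) × f(c) < 0, new interval: [1.730000, 1.990000]

After 2 iteration(s), the approximation is c_2 = 1.990000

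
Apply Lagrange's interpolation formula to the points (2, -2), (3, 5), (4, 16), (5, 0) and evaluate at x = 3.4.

Lagrange interpolation formula:
P(x) = Σ yᵢ × Lᵢ(x)
where Lᵢ(x) = Π_{j≠i} (x - xⱼ)/(xᵢ - xⱼ)

L_0(3.4) = (3.4 - 3)/(2 - 3) × (3.4 - 4)/(2 - 4) × (3.4 - 5)/(2 - 5) = -0.064000
L_1(3.4) = (3.4 - 2)/(3 - 2) × (3.4 - 4)/(3 - 4) × (3.4 - 5)/(3 - 5) = 0.672000
L_2(3.4) = (3.4 - 2)/(4 - 2) × (3.4 - 3)/(4 - 3) × (3.4 - 5)/(4 - 5) = 0.448000
L_3(3.4) = (3.4 - 2)/(5 - 2) × (3.4 - 3)/(5 - 3) × (3.4 - 4)/(5 - 4) = -0.056000

P(3.4) = (-2)×L_0(3.4) + 5×L_1(3.4) + 16×L_2(3.4) + 0×L_3(3.4)
P(3.4) = 10.656000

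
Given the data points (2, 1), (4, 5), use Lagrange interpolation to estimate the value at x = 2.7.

Lagrange interpolation formula:
P(x) = Σ yᵢ × Lᵢ(x)
where Lᵢ(x) = Π_{j≠i} (x - xⱼ)/(xᵢ - xⱼ)

L_0(2.7) = (2.7 - 4)/(2 - 4) = 0.650000
L_1(2.7) = (2.7 - 2)/(4 - 2) = 0.350000

P(2.7) = 1×L_0(2.7) + 5×L_1(2.7)
P(2.7) = 2.400000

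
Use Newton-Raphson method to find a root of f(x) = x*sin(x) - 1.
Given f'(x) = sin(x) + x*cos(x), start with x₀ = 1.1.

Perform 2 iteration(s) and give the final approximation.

f(x) = x*sin(x) - 1
f'(x) = sin(x) + x*cos(x)
x₀ = 1.1

Newton-Raphson formula: x_{n+1} = x_n - f(x_n)/f'(x_n)

Iteration 1:
  f(1.100000) = -0.019672
  f'(1.100000) = 1.390163
  x_1 = 1.100000 - (-0.019672)/1.390163 = 1.114151
Iteration 2:
  f(1.114151) = -0.000009
  f'(1.114151) = 1.388810
  x_2 = 1.114151 - (-0.000009)/1.388810 = 1.114157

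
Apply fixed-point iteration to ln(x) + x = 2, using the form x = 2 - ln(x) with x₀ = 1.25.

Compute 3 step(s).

Equation: ln(x) + x = 2
Fixed-point form: x = 2 - ln(x)
x₀ = 1.25

x_1 = g(1.250000) = 1.776856
x_2 = g(1.776856) = 1.425154
x_3 = g(1.425154) = 1.645720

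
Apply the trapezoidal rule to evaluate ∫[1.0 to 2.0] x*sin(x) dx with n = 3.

f(x) = x*sin(x)
a = 1.0, b = 2.0, n = 3
h = (b - a)/n = 0.333333

Trapezoidal rule: (h/2)[f(x₀) + 2f(x₁) + 2f(x₂) + ... + f(xₙ)]

x_0 = 1.0000, f(x_0) = 0.841471, coefficient = 1
x_1 = 1.3333, f(x_1) = 1.295917, coefficient = 2
x_2 = 1.6667, f(x_2) = 1.659013, coefficient = 2
x_3 = 2.0000, f(x_3) = 1.818595, coefficient = 1

I ≈ (0.333333/2) × 8.569927 = 1.428321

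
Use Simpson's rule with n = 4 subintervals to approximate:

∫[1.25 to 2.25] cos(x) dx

f(x) = cos(x)
a = 1.25, b = 2.25, n = 4
h = (b - a)/n = 0.250000

Simpson's rule: (h/3)[f(x₀) + 4f(x₁) + 2f(x₂) + ... + f(xₙ)]

x_0 = 1.2500, f(x_0) = 0.315322, coefficient = 1
x_1 = 1.5000, f(x_1) = 0.070737, coefficient = 4
x_2 = 1.7500, f(x_2) = -0.178246, coefficient = 2
x_3 = 2.0000, f(x_3) = -0.416147, coefficient = 4
x_4 = 2.2500, f(x_4) = -0.628174, coefficient = 1

I ≈ (0.250000/3) × -2.050982 = -0.170915
Exact value: -0.170911
Error: 0.000004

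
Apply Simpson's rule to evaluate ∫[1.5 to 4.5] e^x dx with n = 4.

f(x) = e^x
a = 1.5, b = 4.5, n = 4
h = (b - a)/n = 0.750000

Simpson's rule: (h/3)[f(x₀) + 4f(x₁) + 2f(x₂) + ... + f(xₙ)]

x_0 = 1.5000, f(x_0) = 4.481689, coefficient = 1
x_1 = 2.2500, f(x_1) = 9.487736, coefficient = 4
x_2 = 3.0000, f(x_2) = 20.085537, coefficient = 2
x_3 = 3.7500, f(x_3) = 42.521082, coefficient = 4
x_4 = 4.5000, f(x_4) = 90.017131, coefficient = 1

I ≈ (0.750000/3) × 342.705166 = 85.676291
Exact value: 85.535442
Error: 0.140849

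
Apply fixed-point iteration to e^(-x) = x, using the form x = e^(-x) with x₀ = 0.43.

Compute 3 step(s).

Equation: e^(-x) = x
Fixed-point form: x = e^(-x)
x₀ = 0.43

x_1 = g(0.430000) = 0.650509
x_2 = g(0.650509) = 0.521780
x_3 = g(0.521780) = 0.593463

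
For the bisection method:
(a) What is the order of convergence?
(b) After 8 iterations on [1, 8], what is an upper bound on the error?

(a) Bisection has linear (order 1) convergence; the error is halved each step.

(b) Error bound = (b-a)/2^n = (8 - 1)/2^{8}
    = 7/2^{8}

(a) 1 (linear); (b) error ≤ 2.73e-02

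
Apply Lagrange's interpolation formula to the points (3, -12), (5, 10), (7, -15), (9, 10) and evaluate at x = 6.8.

Lagrange interpolation formula:
P(x) = Σ yᵢ × Lᵢ(x)
where Lᵢ(x) = Π_{j≠i} (x - xⱼ)/(xᵢ - xⱼ)

L_0(6.8) = (6.8 - 5)/(3 - 5) × (6.8 - 7)/(3 - 7) × (6.8 - 9)/(3 - 9) = -0.016500
L_1(6.8) = (6.8 - 3)/(5 - 3) × (6.8 - 7)/(5 - 7) × (6.8 - 9)/(5 - 9) = 0.104500
L_2(6.8) = (6.8 - 3)/(7 - 3) × (6.8 - 5)/(7 - 5) × (6.8 - 9)/(7 - 9) = 0.940500
L_3(6.8) = (6.8 - 3)/(9 - 3) × (6.8 - 5)/(9 - 5) × (6.8 - 7)/(9 - 7) = -0.028500

P(6.8) = (-12)×L_0(6.8) + 10×L_1(6.8) + (-15)×L_2(6.8) + 10×L_3(6.8)
P(6.8) = -13.149500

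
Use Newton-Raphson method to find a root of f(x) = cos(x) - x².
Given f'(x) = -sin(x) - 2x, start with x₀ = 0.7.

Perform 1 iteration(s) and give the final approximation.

f(x) = cos(x) - x²
f'(x) = -sin(x) - 2x
x₀ = 0.7

Newton-Raphson formula: x_{n+1} = x_n - f(x_n)/f'(x_n)

Iteration 1:
  f(0.700000) = 0.274842
  f'(0.700000) = -2.044218
  x_1 = 0.700000 - 0.274842/(-2.044218) = 0.834449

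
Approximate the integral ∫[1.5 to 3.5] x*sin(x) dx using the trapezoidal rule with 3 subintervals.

f(x) = x*sin(x)
a = 1.5, b = 3.5, n = 3
h = (b - a)/n = 0.666667

Trapezoidal rule: (h/2)[f(x₀) + 2f(x₁) + 2f(x₂) + ... + f(xₙ)]

x_0 = 1.5000, f(x_0) = 1.496242, coefficient = 1
x_1 = 2.1667, f(x_1) = 1.793264, coefficient = 2
x_2 = 2.8333, f(x_2) = 0.859635, coefficient = 2
x_3 = 3.5000, f(x_3) = -1.227741, coefficient = 1

I ≈ (0.666667/2) × 5.574299 = 1.858100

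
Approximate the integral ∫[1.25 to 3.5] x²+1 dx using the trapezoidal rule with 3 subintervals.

f(x) = x²+1
a = 1.25, b = 3.5, n = 3
h = (b - a)/n = 0.750000

Trapezoidal rule: (h/2)[f(x₀) + 2f(x₁) + 2f(x₂) + ... + f(xₙ)]

x_0 = 1.2500, f(x_0) = 2.562500, coefficient = 1
x_1 = 2.0000, f(x_1) = 5.000000, coefficient = 2
x_2 = 2.7500, f(x_2) = 8.562500, coefficient = 2
x_3 = 3.5000, f(x_3) = 13.250000, coefficient = 1

I ≈ (0.750000/2) × 42.937500 = 16.101562
Exact value: 15.890625
Error: 0.210938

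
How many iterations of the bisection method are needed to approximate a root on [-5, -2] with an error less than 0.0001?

We need (b-a)/2^n ≤ 0.0001
(-2 - (-5))/2^n ≤ 0.0001
3/2^n ≤ 0.0001
2^n ≥ 30000
n ≥ log₂(30000) = 14.87
n ≥ 15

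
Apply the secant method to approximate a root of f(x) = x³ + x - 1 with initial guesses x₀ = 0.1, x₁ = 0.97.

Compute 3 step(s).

f(x) = x³ + x - 1
x₀ = 0.1, x₁ = 0.97

Secant formula: x_{n+1} = x_n - f(x_n)(x_n - x_{n-1})/(f(x_n) - f(x_{n-1}))

Iteration 1:
  f(0.100000) = -0.899000
  f(0.970000) = 0.882673
  x_2 = 0.970000 - 0.882673×(0.970000 - 0.100000)/(0.882673 - (-0.899000))
       = 0.538986
Iteration 2:
  f(0.970000) = 0.882673
  f(0.538986) = -0.304435
  x_3 = 0.538986 - (-0.304435)×(0.538986 - 0.970000)/(-0.304435 - 0.882673)
       = 0.649520
Iteration 3:
  f(0.538986) = -0.304435
  f(0.649520) = -0.076463
  x_4 = 0.649520 - (-0.076463)×(0.649520 - 0.538986)/(-0.076463 - (-0.304435))
       = 0.686594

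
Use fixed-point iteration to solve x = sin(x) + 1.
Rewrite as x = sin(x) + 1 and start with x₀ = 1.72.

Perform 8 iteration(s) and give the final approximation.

Equation: x = sin(x) + 1
Fixed-point form: x = sin(x) + 1
x₀ = 1.72

x_1 = g(1.720000) = 1.988890
x_2 = g(1.988890) = 1.913865
x_3 = g(1.913865) = 1.941727
x_4 = g(1.941727) = 1.931990
x_5 = g(1.931990) = 1.935476
x_6 = g(1.935476) = 1.934238
x_7 = g(1.934238) = 1.934679
x_8 = g(1.934679) = 1.934522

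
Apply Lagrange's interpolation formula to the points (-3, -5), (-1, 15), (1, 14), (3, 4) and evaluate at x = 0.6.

Lagrange interpolation formula:
P(x) = Σ yᵢ × Lᵢ(x)
where Lᵢ(x) = Π_{j≠i} (x - xⱼ)/(xᵢ - xⱼ)

L_0(0.6) = (0.6 - (-1))/(-3 - (-1)) × (0.6 - 1)/(-3 - 1) × (0.6 - 3)/(-3 - 3) = -0.032000
L_1(0.6) = (0.6 - (-3))/(-1 - (-3)) × (0.6 - 1)/(-1 - 1) × (0.6 - 3)/(-1 - 3) = 0.216000
L_2(0.6) = (0.6 - (-3))/(1 - (-3)) × (0.6 - (-1))/(1 - (-1)) × (0.6 - 3)/(1 - 3) = 0.864000
L_3(0.6) = (0.6 - (-3))/(3 - (-3)) × (0.6 - (-1))/(3 - (-1)) × (0.6 - 1)/(3 - 1) = -0.048000

P(0.6) = (-5)×L_0(0.6) + 15×L_1(0.6) + 14×L_2(0.6) + 4×L_3(0.6)
P(0.6) = 15.304000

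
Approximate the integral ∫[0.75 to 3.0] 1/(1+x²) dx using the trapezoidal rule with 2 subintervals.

f(x) = 1/(1+x²)
a = 0.75, b = 3.0, n = 2
h = (b - a)/n = 1.125000

Trapezoidal rule: (h/2)[f(x₀) + 2f(x₁) + 2f(x₂) + ... + f(xₙ)]

x_0 = 0.7500, f(x_0) = 0.640000, coefficient = 1
x_1 = 1.8750, f(x_1) = 0.221453, coefficient = 2
x_2 = 3.0000, f(x_2) = 0.100000, coefficient = 1

I ≈ (1.125000/2) × 1.182907 = 0.665385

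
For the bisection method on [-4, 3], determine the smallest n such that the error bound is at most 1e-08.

We need (b-a)/2^n ≤ 1e-08
(3 - (-4))/2^n ≤ 1e-08
7/2^n ≤ 1e-08
2^n ≥ 700000000
n ≥ log₂(700000000) = 29.38
n ≥ 30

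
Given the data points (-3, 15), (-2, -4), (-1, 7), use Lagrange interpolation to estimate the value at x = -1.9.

Lagrange interpolation formula:
P(x) = Σ yᵢ × Lᵢ(x)
where Lᵢ(x) = Π_{j≠i} (x - xⱼ)/(xᵢ - xⱼ)

L_0(-1.9) = (-1.9 - (-2))/(-3 - (-2)) × (-1.9 - (-1))/(-3 - (-1)) = -0.045000
L_1(-1.9) = (-1.9 - (-3))/(-2 - (-3)) × (-1.9 - (-1))/(-2 - (-1)) = 0.990000
L_2(-1.9) = (-1.9 - (-3))/(-1 - (-3)) × (-1.9 - (-2))/(-1 - (-2)) = 0.055000

P(-1.9) = 15×L_0(-1.9) + (-4)×L_1(-1.9) + 7×L_2(-1.9)
P(-1.9) = -4.250000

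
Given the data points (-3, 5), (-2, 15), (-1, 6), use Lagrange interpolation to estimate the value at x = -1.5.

Lagrange interpolation formula:
P(x) = Σ yᵢ × Lᵢ(x)
where Lᵢ(x) = Π_{j≠i} (x - xⱼ)/(xᵢ - xⱼ)

L_0(-1.5) = (-1.5 - (-2))/(-3 - (-2)) × (-1.5 - (-1))/(-3 - (-1)) = -0.125000
L_1(-1.5) = (-1.5 - (-3))/(-2 - (-3)) × (-1.5 - (-1))/(-2 - (-1)) = 0.750000
L_2(-1.5) = (-1.5 - (-3))/(-1 - (-3)) × (-1.5 - (-2))/(-1 - (-2)) = 0.375000

P(-1.5) = 5×L_0(-1.5) + 15×L_1(-1.5) + 6×L_2(-1.5)
P(-1.5) = 12.875000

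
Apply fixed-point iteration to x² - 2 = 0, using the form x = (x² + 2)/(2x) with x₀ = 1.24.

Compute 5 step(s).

Equation: x² - 2 = 0
Fixed-point form: x = (x² + 2)/(2x)
x₀ = 1.24

x_1 = g(1.240000) = 1.426452
x_2 = g(1.426452) = 1.414266
x_3 = g(1.414266) = 1.414214
x_4 = g(1.414214) = 1.414214
x_5 = g(1.414214) = 1.414214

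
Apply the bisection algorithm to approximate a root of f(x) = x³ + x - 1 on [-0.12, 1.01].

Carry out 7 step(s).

f(x) = x³ + x - 1
Initial interval: [-0.12, 1.01]

Iteration 1:
  c_1 = (-0.120000 + 1.010000)/2 = 0.445000
  f(c_1) = f(0.445000) = -0.466879
  f(a) × f(c) ≥ 0, new interval: [0.445000, 1.010000]
Iteration 2:
  c_2 = (0.445000 + 1.010000)/2 = 0.727500
  f(c_2) = f(0.727500) = 0.112534
  f(a) × f(c) < 0, new interval: [0.445000, 0.727500]
Iteration 3:
  c_3 = (0.445000 + 0.727500)/2 = 0.586250
  f(c_3) = f(0.586250) = -0.212262
  f(a) × f(c) ≥ 0, new interval: [0.586250, 0.727500]
Iteration 4:
  c_4 = (0.586250 + 0.727500)/2 = 0.656875
  f(c_4) = f(0.656875) = -0.059693
  f(a) × f(c) ≥ 0, new interval: [0.656875, 0.727500]
Iteration 5:
  c_5 = (0.656875 + 0.727500)/2 = 0.692188
  f(c_5) = f(0.692188) = 0.023831
  f(a) × f(c) < 0, new interval: [0.656875, 0.692188]
Iteration 6:
  c_6 = (0.656875 + 0.692188)/2 = 0.674531
  f(c_6) = f(0.674531) = -0.018562
  f(a) × f(c) ≥ 0, new interval: [0.674531, 0.692188]
Iteration 7:
  c_7 = (0.674531 + 0.692188)/2 = 0.683359
  f(c_7) = f(0.683359) = 0.002475
  f(a) × f(c) < 0, new interval: [0.674531, 0.683359]

After 7 iteration(s), the approximation is c_7 = 0.683359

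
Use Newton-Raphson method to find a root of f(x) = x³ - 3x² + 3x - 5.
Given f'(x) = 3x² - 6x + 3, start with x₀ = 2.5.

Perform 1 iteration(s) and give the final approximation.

f(x) = x³ - 3x² + 3x - 5
f'(x) = 3x² - 6x + 3
x₀ = 2.5

Newton-Raphson formula: x_{n+1} = x_n - f(x_n)/f'(x_n)

Iteration 1:
  f(2.500000) = -0.625000
  f'(2.500000) = 6.750000
  x_1 = 2.500000 - (-0.625000)/6.750000 = 2.592593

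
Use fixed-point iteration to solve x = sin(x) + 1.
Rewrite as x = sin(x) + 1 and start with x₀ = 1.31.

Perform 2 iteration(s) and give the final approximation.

Equation: x = sin(x) + 1
Fixed-point form: x = sin(x) + 1
x₀ = 1.31

x_1 = g(1.310000) = 1.966185
x_2 = g(1.966185) = 1.922847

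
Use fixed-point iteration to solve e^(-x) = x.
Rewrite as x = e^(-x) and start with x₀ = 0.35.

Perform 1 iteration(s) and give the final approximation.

Equation: e^(-x) = x
Fixed-point form: x = e^(-x)
x₀ = 0.35

x_1 = g(0.350000) = 0.704688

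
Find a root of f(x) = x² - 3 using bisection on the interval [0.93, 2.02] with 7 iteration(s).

f(x) = x² - 3
Initial interval: [0.93, 2.02]

Iteration 1:
  c_1 = (0.930000 + 2.020000)/2 = 1.475000
  f(c_1) = f(1.475000) = -0.824375
  f(a) × f(c) ≥ 0, new interval: [1.475000, 2.020000]
Iteration 2:
  c_2 = (1.475000 + 2.020000)/2 = 1.747500
  f(c_2) = f(1.747500) = 0.053756
  f(a) × f(c) < 0, new interval: [1.475000, 1.747500]
Iteration 3:
  c_3 = (1.475000 + 1.747500)/2 = 1.611250
  f(c_3) = f(1.611250) = -0.403873
  f(a) × f(c) ≥ 0, new interval: [1.611250, 1.747500]
Iteration 4:
  c_4 = (1.611250 + 1.747500)/2 = 1.679375
  f(c_4) = f(1.679375) = -0.179700
  f(a) × f(c) ≥ 0, new interval: [1.679375, 1.747500]
Iteration 5:
  c_5 = (1.679375 + 1.747500)/2 = 1.713437
  f(c_5) = f(1.713437) = -0.064132
  f(a) × f(c) ≥ 0, new interval: [1.713437, 1.747500]
Iteration 6:
  c_6 = (1.713437 + 1.747500)/2 = 1.730469
  f(c_6) = f(1.730469) = -0.005478
  f(a) × f(c) ≥ 0, new interval: [1.730469, 1.747500]
Iteration 7:
  c_7 = (1.730469 + 1.747500)/2 = 1.738984
  f(c_7) = f(1.738984) = 0.024067
  f(a) × f(c) < 0, new interval: [1.730469, 1.738984]

After 7 iteration(s), the approximation is c_7 = 1.738984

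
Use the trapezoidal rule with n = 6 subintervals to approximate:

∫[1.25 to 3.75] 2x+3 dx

f(x) = 2x+3
a = 1.25, b = 3.75, n = 6
h = (b - a)/n = 0.416667

Trapezoidal rule: (h/2)[f(x₀) + 2f(x₁) + 2f(x₂) + ... + f(xₙ)]

x_0 = 1.2500, f(x_0) = 5.500000, coefficient = 1
x_1 = 1.6667, f(x_1) = 6.333333, coefficient = 2
x_2 = 2.0833, f(x_2) = 7.166667, coefficient = 2
x_3 = 2.5000, f(x_3) = 8.000000, coefficient = 2
x_4 = 2.9167, f(x_4) = 8.833333, coefficient = 2
x_5 = 3.3333, f(x_5) = 9.666667, coefficient = 2
x_6 = 3.7500, f(x_6) = 10.500000, coefficient = 1

I ≈ (0.416667/2) × 96.000000 = 20.000000
Exact value: 20.000000
Error: 0.000000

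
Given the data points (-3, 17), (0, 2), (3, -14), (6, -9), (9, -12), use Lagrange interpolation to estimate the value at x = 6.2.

Lagrange interpolation formula:
P(x) = Σ yᵢ × Lᵢ(x)
where Lᵢ(x) = Π_{j≠i} (x - xⱼ)/(xᵢ - xⱼ)

L_0(6.2) = (6.2 - 0)/(-3 - 0) × (6.2 - 3)/(-3 - 3) × (6.2 - 6)/(-3 - 6) × (6.2 - 9)/(-3 - 9) = -0.005715
L_1(6.2) = (6.2 - (-3))/(0 - (-3)) × (6.2 - 3)/(0 - 3) × (6.2 - 6)/(0 - 6) × (6.2 - 9)/(0 - 9) = 0.033923
L_2(6.2) = (6.2 - (-3))/(3 - (-3)) × (6.2 - 0)/(3 - 0) × (6.2 - 6)/(3 - 6) × (6.2 - 9)/(3 - 9) = -0.098588
L_3(6.2) = (6.2 - (-3))/(6 - (-3)) × (6.2 - 0)/(6 - 0) × (6.2 - 3)/(6 - 3) × (6.2 - 9)/(6 - 9) = 1.051602
L_4(6.2) = (6.2 - (-3))/(9 - (-3)) × (6.2 - 0)/(9 - 0) × (6.2 - 3)/(9 - 3) × (6.2 - 6)/(9 - 6) = 0.018779

P(6.2) = 17×L_0(6.2) + 2×L_1(6.2) + (-14)×L_2(6.2) + (-9)×L_3(6.2) + (-12)×L_4(6.2)
P(6.2) = -8.338844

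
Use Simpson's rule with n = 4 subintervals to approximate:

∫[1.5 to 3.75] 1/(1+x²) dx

f(x) = 1/(1+x²)
a = 1.5, b = 3.75, n = 4
h = (b - a)/n = 0.562500

Simpson's rule: (h/3)[f(x₀) + 4f(x₁) + 2f(x₂) + ... + f(xₙ)]

x_0 = 1.5000, f(x_0) = 0.307692, coefficient = 1
x_1 = 2.0625, f(x_1) = 0.190335, coefficient = 4
x_2 = 2.6250, f(x_2) = 0.126733, coefficient = 2
x_3 = 3.1875, f(x_3) = 0.089604, coefficient = 4
x_4 = 3.7500, f(x_4) = 0.066390, coefficient = 1

I ≈ (0.562500/3) × 1.747304 = 0.327619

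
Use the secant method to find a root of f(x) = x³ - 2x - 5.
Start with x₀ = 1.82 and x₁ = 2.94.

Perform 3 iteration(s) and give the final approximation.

f(x) = x³ - 2x - 5
x₀ = 1.82, x₁ = 2.94

Secant formula: x_{n+1} = x_n - f(x_n)(x_n - x_{n-1})/(f(x_n) - f(x_{n-1}))

Iteration 1:
  f(1.820000) = -2.611432
  f(2.940000) = 14.532184
  x_2 = 2.940000 - 14.532184×(2.940000 - 1.820000)/(14.532184 - (-2.611432))
       = 1.990606
Iteration 2:
  f(2.940000) = 14.532184
  f(1.990606) = -1.093411
  x_3 = 1.990606 - (-1.093411)×(1.990606 - 2.940000)/(-1.093411 - 14.532184)
       = 2.057040
Iteration 3:
  f(1.990606) = -1.093411
  f(2.057040) = -0.409888
  x_4 = 2.057040 - (-0.409888)×(2.057040 - 1.990606)/(-0.409888 - (-1.093411))
       = 2.096879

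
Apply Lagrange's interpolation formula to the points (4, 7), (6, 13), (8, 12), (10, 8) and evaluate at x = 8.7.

Lagrange interpolation formula:
P(x) = Σ yᵢ × Lᵢ(x)
where Lᵢ(x) = Π_{j≠i} (x - xⱼ)/(xᵢ - xⱼ)

L_0(8.7) = (8.7 - 6)/(4 - 6) × (8.7 - 8)/(4 - 8) × (8.7 - 10)/(4 - 10) = 0.051187
L_1(8.7) = (8.7 - 4)/(6 - 4) × (8.7 - 8)/(6 - 8) × (8.7 - 10)/(6 - 10) = -0.267312
L_2(8.7) = (8.7 - 4)/(8 - 4) × (8.7 - 6)/(8 - 6) × (8.7 - 10)/(8 - 10) = 1.031062
L_3(8.7) = (8.7 - 4)/(10 - 4) × (8.7 - 6)/(10 - 6) × (8.7 - 8)/(10 - 8) = 0.185062

P(8.7) = 7×L_0(8.7) + 13×L_1(8.7) + 12×L_2(8.7) + 8×L_3(8.7)
P(8.7) = 10.736500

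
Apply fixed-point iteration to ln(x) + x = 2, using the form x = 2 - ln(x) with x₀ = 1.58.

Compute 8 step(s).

Equation: ln(x) + x = 2
Fixed-point form: x = 2 - ln(x)
x₀ = 1.58

x_1 = g(1.580000) = 1.542575
x_2 = g(1.542575) = 1.566547
x_3 = g(1.566547) = 1.551126
x_4 = g(1.551126) = 1.561019
x_5 = g(1.561019) = 1.554661
x_6 = g(1.554661) = 1.558742
x_7 = g(1.558742) = 1.556121
x_8 = g(1.556121) = 1.557804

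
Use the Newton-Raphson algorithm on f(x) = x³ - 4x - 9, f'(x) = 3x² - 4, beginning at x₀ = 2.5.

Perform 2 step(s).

f(x) = x³ - 4x - 9
f'(x) = 3x² - 4
x₀ = 2.5

Newton-Raphson formula: x_{n+1} = x_n - f(x_n)/f'(x_n)

Iteration 1:
  f(2.500000) = -3.375000
  f'(2.500000) = 14.750000
  x_1 = 2.500000 - (-3.375000)/14.750000 = 2.728814
Iteration 2:
  f(2.728814) = 0.404647
  f'(2.728814) = 18.339270
  x_2 = 2.728814 - 0.404647/18.339270 = 2.706749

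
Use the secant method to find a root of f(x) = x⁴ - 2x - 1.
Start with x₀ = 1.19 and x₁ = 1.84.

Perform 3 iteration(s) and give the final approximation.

f(x) = x⁴ - 2x - 1
x₀ = 1.19, x₁ = 1.84

Secant formula: x_{n+1} = x_n - f(x_n)(x_n - x_{n-1})/(f(x_n) - f(x_{n-1}))

Iteration 1:
  f(1.190000) = -1.374661
  f(1.840000) = 6.782287
  x_2 = 1.840000 - 6.782287×(1.840000 - 1.190000)/(6.782287 - (-1.374661))
       = 1.299542
Iteration 2:
  f(1.840000) = 6.782287
  f(1.299542) = -0.747006
  x_3 = 1.299542 - (-0.747006)×(1.299542 - 1.840000)/(-0.747006 - 6.782287)
       = 1.353163
Iteration 3:
  f(1.299542) = -0.747006
  f(1.353163) = -0.353584
  x_4 = 1.353163 - (-0.353584)×(1.353163 - 1.299542)/(-0.353584 - (-0.747006))
       = 1.401354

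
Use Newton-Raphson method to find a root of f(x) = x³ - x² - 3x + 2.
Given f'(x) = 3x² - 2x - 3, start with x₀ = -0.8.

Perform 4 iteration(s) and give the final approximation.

f(x) = x³ - x² - 3x + 2
f'(x) = 3x² - 2x - 3
x₀ = -0.8

Newton-Raphson formula: x_{n+1} = x_n - f(x_n)/f'(x_n)

Iteration 1:
  f(-0.800000) = 3.248000
  f'(-0.800000) = 0.520000
  x_1 = -0.800000 - 3.248000/0.520000 = -7.046154
Iteration 2:
  f(-7.046154) = -376.339270
  f'(-7.046154) = 160.037160
  x_2 = -7.046154 - (-376.339270)/160.037160 = -4.694580
Iteration 3:
  f(-4.694580) = -109.419540
  f'(-4.694580) = 72.506391
  x_3 = -4.694580 - (-109.419540)/72.506391 = -3.185478
Iteration 4:
  f(-3.185478) = -30.914727
  f'(-3.185478) = 33.812757
  x_4 = -3.185478 - (-30.914727)/33.812757 = -2.271186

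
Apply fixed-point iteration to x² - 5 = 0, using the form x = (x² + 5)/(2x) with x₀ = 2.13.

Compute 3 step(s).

Equation: x² - 5 = 0
Fixed-point form: x = (x² + 5)/(2x)
x₀ = 2.13

x_1 = g(2.130000) = 2.238709
x_2 = g(2.238709) = 2.236070
x_3 = g(2.236070) = 2.236068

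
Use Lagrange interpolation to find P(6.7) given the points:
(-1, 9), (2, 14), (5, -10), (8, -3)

Lagrange interpolation formula:
P(x) = Σ yᵢ × Lᵢ(x)
where Lᵢ(x) = Π_{j≠i} (x - xⱼ)/(xᵢ - xⱼ)

L_0(6.7) = (6.7 - 2)/(-1 - 2) × (6.7 - 5)/(-1 - 5) × (6.7 - 8)/(-1 - 8) = 0.064117
L_1(6.7) = (6.7 - (-1))/(2 - (-1)) × (6.7 - 5)/(2 - 5) × (6.7 - 8)/(2 - 8) = -0.315130
L_2(6.7) = (6.7 - (-1))/(5 - (-1)) × (6.7 - 2)/(5 - 2) × (6.7 - 8)/(5 - 8) = 0.871241
L_3(6.7) = (6.7 - (-1))/(8 - (-1)) × (6.7 - 2)/(8 - 2) × (6.7 - 5)/(8 - 5) = 0.379772

P(6.7) = 9×L_0(6.7) + 14×L_1(6.7) + (-10)×L_2(6.7) + (-3)×L_3(6.7)
P(6.7) = -13.686481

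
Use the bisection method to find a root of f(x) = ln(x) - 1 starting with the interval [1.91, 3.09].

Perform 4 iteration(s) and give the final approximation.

f(x) = ln(x) - 1
Initial interval: [1.91, 3.09]

Iteration 1:
  c_1 = (1.910000 + 3.090000)/2 = 2.500000
  f(c_1) = f(2.500000) = -0.083709
  f(a) × f(c) ≥ 0, new interval: [2.500000, 3.090000]
Iteration 2:
  c_2 = (2.500000 + 3.090000)/2 = 2.795000
  f(c_2) = f(2.795000) = 0.027832
  f(a) × f(c) < 0, new interval: [2.500000, 2.795000]
Iteration 3:
  c_3 = (2.500000 + 2.795000)/2 = 2.647500
  f(c_3) = f(2.647500) = -0.026384
  f(a) × f(c) ≥ 0, new interval: [2.647500, 2.795000]
Iteration 4:
  c_4 = (2.647500 + 2.795000)/2 = 2.721250
  f(c_4) = f(2.721250) = 0.001091
  f(a) × f(c) < 0, new interval: [2.647500, 2.721250]

After 4 iteration(s), the approximation is c_4 = 2.721250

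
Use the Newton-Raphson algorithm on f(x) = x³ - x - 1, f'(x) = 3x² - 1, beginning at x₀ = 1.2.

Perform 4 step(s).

f(x) = x³ - x - 1
f'(x) = 3x² - 1
x₀ = 1.2

Newton-Raphson formula: x_{n+1} = x_n - f(x_n)/f'(x_n)

Iteration 1:
  f(1.200000) = -0.472000
  f'(1.200000) = 3.320000
  x_1 = 1.200000 - (-0.472000)/3.320000 = 1.342169
Iteration 2:
  f(1.342169) = 0.075636
  f'(1.342169) = 4.404250
  x_2 = 1.342169 - 0.075636/4.404250 = 1.324995
Iteration 3:
  f(1.324995) = 0.001182
  f'(1.324995) = 4.266837
  x_3 = 1.324995 - 0.001182/4.266837 = 1.324718
Iteration 4:
  f(1.324718) = 0.000000
  f'(1.324718) = 4.264634
  x_4 = 1.324718 - 0.000000/4.264634 = 1.324718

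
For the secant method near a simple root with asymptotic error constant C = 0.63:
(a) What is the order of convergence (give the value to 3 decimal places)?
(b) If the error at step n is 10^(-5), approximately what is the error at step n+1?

(a) Secant method has superlinear convergence with order φ = (1+√5)/2 ≈ 1.618.
    This means |e_{n+1}| ≈ C|e_n|^1.618.

(b) With |e_n| = 10^(-5) and C = 0.63:
    |e_{n+1}| ≈ 0.63 × (10^(-5))^1.618 = 0.63 × 10^(-8.09)

(a) ≈ 1.618 (golden ratio); (b) |e_{n+1}| ≈ 5.119e-09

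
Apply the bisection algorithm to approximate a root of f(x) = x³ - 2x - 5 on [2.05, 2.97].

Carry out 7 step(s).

f(x) = x³ - 2x - 5
Initial interval: [2.05, 2.97]

Iteration 1:
  c_1 = (2.050000 + 2.970000)/2 = 2.510000
  f(c_1) = f(2.510000) = 5.793251
  f(a) × f(c) < 0, new interval: [2.050000, 2.510000]
Iteration 2:
  c_2 = (2.050000 + 2.510000)/2 = 2.280000
  f(c_2) = f(2.280000) = 2.292352
  f(a) × f(c) < 0, new interval: [2.050000, 2.280000]
Iteration 3:
  c_3 = (2.050000 + 2.280000)/2 = 2.165000
  f(c_3) = f(2.165000) = 0.817842
  f(a) × f(c) < 0, new interval: [2.050000, 2.165000]
Iteration 4:
  c_4 = (2.050000 + 2.165000)/2 = 2.107500
  f(c_4) = f(2.107500) = 0.145580
  f(a) × f(c) < 0, new interval: [2.050000, 2.107500]
Iteration 5:
  c_5 = (2.050000 + 2.107500)/2 = 2.078750
  f(c_5) = f(2.078750) = -0.174802
  f(a) × f(c) ≥ 0, new interval: [2.078750, 2.107500]
Iteration 6:
  c_6 = (2.078750 + 2.107500)/2 = 2.093125
  f(c_6) = f(2.093125) = -0.015909
  f(a) × f(c) ≥ 0, new interval: [2.093125, 2.107500]
Iteration 7:
  c_7 = (2.093125 + 2.107500)/2 = 2.100312
  f(c_7) = f(2.100312) = 0.064510
  f(a) × f(c) < 0, new interval: [2.093125, 2.100312]

After 7 iteration(s), the approximation is c_7 = 2.100312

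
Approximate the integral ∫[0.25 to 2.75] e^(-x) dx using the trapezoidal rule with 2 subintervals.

f(x) = e^(-x)
a = 0.25, b = 2.75, n = 2
h = (b - a)/n = 1.250000

Trapezoidal rule: (h/2)[f(x₀) + 2f(x₁) + 2f(x₂) + ... + f(xₙ)]

x_0 = 0.2500, f(x_0) = 0.778801, coefficient = 1
x_1 = 1.5000, f(x_1) = 0.223130, coefficient = 2
x_2 = 2.7500, f(x_2) = 0.063928, coefficient = 1

I ≈ (1.250000/2) × 1.288989 = 0.805618
Exact value: 0.714873
Error: 0.090745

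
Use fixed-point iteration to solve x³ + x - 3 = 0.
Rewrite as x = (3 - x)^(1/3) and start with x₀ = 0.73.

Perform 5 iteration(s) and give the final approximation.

Equation: x³ + x - 3 = 0
Fixed-point form: x = (3 - x)^(1/3)
x₀ = 0.73

x_1 = g(0.730000) = 1.314242
x_2 = g(1.314242) = 1.190141
x_3 = g(1.190141) = 1.218657
x_4 = g(1.218657) = 1.212223
x_5 = g(1.212223) = 1.213681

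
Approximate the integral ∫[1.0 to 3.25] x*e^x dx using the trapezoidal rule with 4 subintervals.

f(x) = x*e^x
a = 1.0, b = 3.25, n = 4
h = (b - a)/n = 0.562500

Trapezoidal rule: (h/2)[f(x₀) + 2f(x₁) + 2f(x₂) + ... + f(xₙ)]

x_0 = 1.0000, f(x_0) = 2.718282, coefficient = 1
x_1 = 1.5625, f(x_1) = 7.454271, coefficient = 2
x_2 = 2.1250, f(x_2) = 17.792407, coefficient = 2
x_3 = 2.6875, f(x_3) = 39.492524, coefficient = 2
x_4 = 3.2500, f(x_4) = 83.818605, coefficient = 1

I ≈ (0.562500/2) × 216.015290 = 60.754300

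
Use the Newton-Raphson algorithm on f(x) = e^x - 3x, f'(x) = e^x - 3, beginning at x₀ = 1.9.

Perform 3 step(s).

f(x) = e^x - 3x
f'(x) = e^x - 3
x₀ = 1.9

Newton-Raphson formula: x_{n+1} = x_n - f(x_n)/f'(x_n)

Iteration 1:
  f(1.900000) = 0.985894
  f'(1.900000) = 3.685894
  x_1 = 1.900000 - 0.985894/3.685894 = 1.632522
Iteration 2:
  f(1.632522) = 0.219198
  f'(1.632522) = 2.116765
  x_2 = 1.632522 - 0.219198/2.116765 = 1.528969
Iteration 3:
  f(1.528969) = 0.026511
  f'(1.528969) = 1.613419
  x_3 = 1.528969 - 0.026511/1.613419 = 1.512537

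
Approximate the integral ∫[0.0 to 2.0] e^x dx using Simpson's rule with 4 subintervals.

f(x) = e^x
a = 0.0, b = 2.0, n = 4
h = (b - a)/n = 0.500000

Simpson's rule: (h/3)[f(x₀) + 4f(x₁) + 2f(x₂) + ... + f(xₙ)]

x_0 = 0.0000, f(x_0) = 1.000000, coefficient = 1
x_1 = 0.5000, f(x_1) = 1.648721, coefficient = 4
x_2 = 1.0000, f(x_2) = 2.718282, coefficient = 2
x_3 = 1.5000, f(x_3) = 4.481689, coefficient = 4
x_4 = 2.0000, f(x_4) = 7.389056, coefficient = 1

I ≈ (0.500000/3) × 38.347261 = 6.391210
Exact value: 6.389056
Error: 0.002154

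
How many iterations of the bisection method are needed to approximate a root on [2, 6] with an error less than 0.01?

We need (b-a)/2^n ≤ 0.01
(6 - 2)/2^n ≤ 0.01
4/2^n ≤ 0.01
2^n ≥ 400
n ≥ log₂(400) = 8.64
n ≥ 9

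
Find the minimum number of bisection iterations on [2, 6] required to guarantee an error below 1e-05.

We need (b-a)/2^n ≤ 1e-05
(6 - 2)/2^n ≤ 1e-05
4/2^n ≤ 1e-05
2^n ≥ 400000
n ≥ log₂(400000) = 18.61
n ≥ 19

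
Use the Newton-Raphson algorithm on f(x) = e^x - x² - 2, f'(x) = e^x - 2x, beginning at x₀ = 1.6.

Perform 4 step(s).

f(x) = e^x - x² - 2
f'(x) = e^x - 2x
x₀ = 1.6

Newton-Raphson formula: x_{n+1} = x_n - f(x_n)/f'(x_n)

Iteration 1:
  f(1.600000) = 0.393032
  f'(1.600000) = 1.753032
  x_1 = 1.600000 - 0.393032/1.753032 = 1.375799
Iteration 2:
  f(1.375799) = 0.065415
  f'(1.375799) = 1.206639
  x_2 = 1.375799 - 0.065415/1.206639 = 1.321586
Iteration 3:
  f(1.321586) = 0.002774
  f'(1.321586) = 1.106192
  x_3 = 1.321586 - 0.002774/1.106192 = 1.319079
Iteration 4:
  f(1.319079) = 0.000005
  f'(1.319079) = 1.101817
  x_4 = 1.319079 - 0.000005/1.101817 = 1.319074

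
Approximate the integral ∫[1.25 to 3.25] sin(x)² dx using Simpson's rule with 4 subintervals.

f(x) = sin(x)²
a = 1.25, b = 3.25, n = 4
h = (b - a)/n = 0.500000

Simpson's rule: (h/3)[f(x₀) + 4f(x₁) + 2f(x₂) + ... + f(xₙ)]

x_0 = 1.2500, f(x_0) = 0.900572, coefficient = 1
x_1 = 1.7500, f(x_1) = 0.968228, coefficient = 4
x_2 = 2.2500, f(x_2) = 0.605398, coefficient = 2
x_3 = 2.7500, f(x_3) = 0.145665, coefficient = 4
x_4 = 3.2500, f(x_4) = 0.011706, coefficient = 1

I ≈ (0.500000/3) × 6.578648 = 1.096441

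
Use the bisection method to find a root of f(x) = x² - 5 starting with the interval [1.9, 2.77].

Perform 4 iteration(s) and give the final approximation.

f(x) = x² - 5
Initial interval: [1.9, 2.77]

Iteration 1:
  c_1 = (1.900000 + 2.770000)/2 = 2.335000
  f(c_1) = f(2.335000) = 0.452225
  f(a) × f(c) < 0, new interval: [1.900000, 2.335000]
Iteration 2:
  c_2 = (1.900000 + 2.335000)/2 = 2.117500
  f(c_2) = f(2.117500) = -0.516194
  f(a) × f(c) ≥ 0, new interval: [2.117500, 2.335000]
Iteration 3:
  c_3 = (2.117500 + 2.335000)/2 = 2.226250
  f(c_3) = f(2.226250) = -0.043811
  f(a) × f(c) ≥ 0, new interval: [2.226250, 2.335000]
Iteration 4:
  c_4 = (2.226250 + 2.335000)/2 = 2.280625
  f(c_4) = f(2.280625) = 0.201250
  f(a) × f(c) < 0, new interval: [2.226250, 2.280625]

After 4 iteration(s), the approximation is c_4 = 2.280625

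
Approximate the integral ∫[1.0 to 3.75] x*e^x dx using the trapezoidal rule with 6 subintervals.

f(x) = x*e^x
a = 1.0, b = 3.75, n = 6
h = (b - a)/n = 0.458333

Trapezoidal rule: (h/2)[f(x₀) + 2f(x₁) + 2f(x₂) + ... + f(xₙ)]

x_0 = 1.0000, f(x_0) = 2.718282, coefficient = 1
x_1 = 1.4583, f(x_1) = 6.269067, coefficient = 2
x_2 = 1.9167, f(x_2) = 13.029998, coefficient = 2
x_3 = 2.3750, f(x_3) = 25.533656, coefficient = 2
x_4 = 2.8333, f(x_4) = 48.172446, coefficient = 2
x_5 = 3.2917, f(x_5) = 88.505145, coefficient = 2
x_6 = 3.7500, f(x_6) = 159.454058, coefficient = 1

I ≈ (0.458333/2) × 525.192966 = 120.356721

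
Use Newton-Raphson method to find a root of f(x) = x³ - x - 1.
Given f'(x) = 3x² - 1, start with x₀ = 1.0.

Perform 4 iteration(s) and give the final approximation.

f(x) = x³ - x - 1
f'(x) = 3x² - 1
x₀ = 1.0

Newton-Raphson formula: x_{n+1} = x_n - f(x_n)/f'(x_n)

Iteration 1:
  f(1.000000) = -1.000000
  f'(1.000000) = 2.000000
  x_1 = 1.000000 - (-1.000000)/2.000000 = 1.500000
Iteration 2:
  f(1.500000) = 0.875000
  f'(1.500000) = 5.750000
  x_2 = 1.500000 - 0.875000/5.750000 = 1.347826
Iteration 3:
  f(1.347826) = 0.100682
  f'(1.347826) = 4.449905
  x_3 = 1.347826 - 0.100682/4.449905 = 1.325200
Iteration 4:
  f(1.325200) = 0.002058
  f'(1.325200) = 4.268468
  x_4 = 1.325200 - 0.002058/4.268468 = 1.324718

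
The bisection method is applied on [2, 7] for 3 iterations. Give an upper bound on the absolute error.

Bisection error bound: |error| ≤ (b-a)/2^n
|error| ≤ (7 - 2)/2^3 = 5/2^3
|error| ≤ 0.6250000000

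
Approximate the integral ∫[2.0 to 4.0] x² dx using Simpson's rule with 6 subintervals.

f(x) = x²
a = 2.0, b = 4.0, n = 6
h = (b - a)/n = 0.333333

Simpson's rule: (h/3)[f(x₀) + 4f(x₁) + 2f(x₂) + ... + f(xₙ)]

x_0 = 2.0000, f(x_0) = 4.000000, coefficient = 1
x_1 = 2.3333, f(x_1) = 5.444444, coefficient = 4
x_2 = 2.6667, f(x_2) = 7.111111, coefficient = 2
x_3 = 3.0000, f(x_3) = 9.000000, coefficient = 4
x_4 = 3.3333, f(x_4) = 11.111111, coefficient = 2
x_5 = 3.6667, f(x_5) = 13.444444, coefficient = 4
x_6 = 4.0000, f(x_6) = 16.000000, coefficient = 1

I ≈ (0.333333/3) × 168.000000 = 18.666667
Exact value: 18.666667
Error: 0.000000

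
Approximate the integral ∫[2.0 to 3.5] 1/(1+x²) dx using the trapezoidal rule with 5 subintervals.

f(x) = 1/(1+x²)
a = 2.0, b = 3.5, n = 5
h = (b - a)/n = 0.300000

Trapezoidal rule: (h/2)[f(x₀) + 2f(x₁) + 2f(x₂) + ... + f(xₙ)]

x_0 = 2.0000, f(x_0) = 0.200000, coefficient = 1
x_1 = 2.3000, f(x_1) = 0.158983, coefficient = 2
x_2 = 2.6000, f(x_2) = 0.128866, coefficient = 2
x_3 = 2.9000, f(x_3) = 0.106270, coefficient = 2
x_4 = 3.2000, f(x_4) = 0.088968, coefficient = 2
x_5 = 3.5000, f(x_5) = 0.075472, coefficient = 1

I ≈ (0.300000/2) × 1.241644 = 0.186247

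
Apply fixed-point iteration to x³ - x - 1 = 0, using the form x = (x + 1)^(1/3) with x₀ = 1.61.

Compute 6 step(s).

Equation: x³ - x - 1 = 0
Fixed-point form: x = (x + 1)^(1/3)
x₀ = 1.61

x_1 = g(1.610000) = 1.376830
x_2 = g(1.376830) = 1.334543
x_3 = g(1.334543) = 1.326582
x_4 = g(1.326582) = 1.325072
x_5 = g(1.325072) = 1.324785
x_6 = g(1.324785) = 1.324731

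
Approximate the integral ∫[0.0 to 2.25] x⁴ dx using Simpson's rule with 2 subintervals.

f(x) = x⁴
a = 0.0, b = 2.25, n = 2
h = (b - a)/n = 1.125000

Simpson's rule: (h/3)[f(x₀) + 4f(x₁) + 2f(x₂) + ... + f(xₙ)]

x_0 = 0.0000, f(x_0) = 0.000000, coefficient = 1
x_1 = 1.1250, f(x_1) = 1.601807, coefficient = 4
x_2 = 2.2500, f(x_2) = 25.628906, coefficient = 1

I ≈ (1.125000/3) × 32.036133 = 12.013550
Exact value: 11.533008
Error: 0.480542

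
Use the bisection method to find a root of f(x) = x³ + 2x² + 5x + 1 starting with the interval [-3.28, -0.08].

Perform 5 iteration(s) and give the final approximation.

f(x) = x³ + 2x² + 5x + 1
Initial interval: [-3.28, -0.08]

Iteration 1:
  c_1 = (-3.280000 + (-0.080000))/2 = -1.680000
  f(c_1) = f(-1.680000) = -6.496832
  f(a) × f(c) ≥ 0, new interval: [-1.680000, -0.080000]
Iteration 2:
  c_2 = (-1.680000 + (-0.080000))/2 = -0.880000
  f(c_2) = f(-0.880000) = -2.532672
  f(a) × f(c) ≥ 0, new interval: [-0.880000, -0.080000]
Iteration 3:
  c_3 = (-0.880000 + (-0.080000))/2 = -0.480000
  f(c_3) = f(-0.480000) = -1.049792
  f(a) × f(c) ≥ 0, new interval: [-0.480000, -0.080000]
Iteration 4:
  c_4 = (-0.480000 + (-0.080000))/2 = -0.280000
  f(c_4) = f(-0.280000) = -0.265152
  f(a) × f(c) ≥ 0, new interval: [-0.280000, -0.080000]
Iteration 5:
  c_5 = (-0.280000 + (-0.080000))/2 = -0.180000
  f(c_5) = f(-0.180000) = 0.158968
  f(a) × f(c) < 0, new interval: [-0.280000, -0.180000]

After 5 iteration(s), the approximation is c_5 = -0.180000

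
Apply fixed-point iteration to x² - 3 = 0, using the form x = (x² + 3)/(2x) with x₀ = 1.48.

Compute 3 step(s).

Equation: x² - 3 = 0
Fixed-point form: x = (x² + 3)/(2x)
x₀ = 1.48

x_1 = g(1.480000) = 1.753514
x_2 = g(1.753514) = 1.732182
x_3 = g(1.732182) = 1.732051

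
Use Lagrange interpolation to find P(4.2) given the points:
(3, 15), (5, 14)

Lagrange interpolation formula:
P(x) = Σ yᵢ × Lᵢ(x)
where Lᵢ(x) = Π_{j≠i} (x - xⱼ)/(xᵢ - xⱼ)

L_0(4.2) = (4.2 - 5)/(3 - 5) = 0.400000
L_1(4.2) = (4.2 - 3)/(5 - 3) = 0.600000

P(4.2) = 15×L_0(4.2) + 14×L_1(4.2)
P(4.2) = 14.400000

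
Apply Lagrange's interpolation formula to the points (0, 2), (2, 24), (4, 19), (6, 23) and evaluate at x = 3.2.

Lagrange interpolation formula:
P(x) = Σ yᵢ × Lᵢ(x)
where Lᵢ(x) = Π_{j≠i} (x - xⱼ)/(xᵢ - xⱼ)

L_0(3.2) = (3.2 - 2)/(0 - 2) × (3.2 - 4)/(0 - 4) × (3.2 - 6)/(0 - 6) = -0.056000
L_1(3.2) = (3.2 - 0)/(2 - 0) × (3.2 - 4)/(2 - 4) × (3.2 - 6)/(2 - 6) = 0.448000
L_2(3.2) = (3.2 - 0)/(4 - 0) × (3.2 - 2)/(4 - 2) × (3.2 - 6)/(4 - 6) = 0.672000
L_3(3.2) = (3.2 - 0)/(6 - 0) × (3.2 - 2)/(6 - 2) × (3.2 - 4)/(6 - 4) = -0.064000

P(3.2) = 2×L_0(3.2) + 24×L_1(3.2) + 19×L_2(3.2) + 23×L_3(3.2)
P(3.2) = 21.936000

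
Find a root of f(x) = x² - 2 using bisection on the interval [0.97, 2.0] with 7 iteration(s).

f(x) = x² - 2
Initial interval: [0.97, 2.0]

Iteration 1:
  c_1 = (0.970000 + 2.000000)/2 = 1.485000
  f(c_1) = f(1.485000) = 0.205225
  f(a) × f(c) < 0, new interval: [0.970000, 1.485000]
Iteration 2:
  c_2 = (0.970000 + 1.485000)/2 = 1.227500
  f(c_2) = f(1.227500) = -0.493244
  f(a) × f(c) ≥ 0, new interval: [1.227500, 1.485000]
Iteration 3:
  c_3 = (1.227500 + 1.485000)/2 = 1.356250
  f(c_3) = f(1.356250) = -0.160586
  f(a) × f(c) ≥ 0, new interval: [1.356250, 1.485000]
Iteration 4:
  c_4 = (1.356250 + 1.485000)/2 = 1.420625
  f(c_4) = f(1.420625) = 0.018175
  f(a) × f(c) < 0, new interval: [1.356250, 1.420625]
Iteration 5:
  c_5 = (1.356250 + 1.420625)/2 = 1.388437
  f(c_5) = f(1.388437) = -0.072241
  f(a) × f(c) ≥ 0, new interval: [1.388437, 1.420625]
Iteration 6:
  c_6 = (1.388437 + 1.420625)/2 = 1.404531
  f(c_6) = f(1.404531) = -0.027292
  f(a) × f(c) ≥ 0, new interval: [1.404531, 1.420625]
Iteration 7:
  c_7 = (1.404531 + 1.420625)/2 = 1.412578
  f(c_7) = f(1.412578) = -0.004623
  f(a) × f(c) ≥ 0, new interval: [1.412578, 1.420625]

After 7 iteration(s), the approximation is c_7 = 1.412578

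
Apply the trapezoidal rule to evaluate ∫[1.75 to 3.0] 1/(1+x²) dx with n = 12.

f(x) = 1/(1+x²)
a = 1.75, b = 3.0, n = 12
h = (b - a)/n = 0.104167

Trapezoidal rule: (h/2)[f(x₀) + 2f(x₁) + 2f(x₂) + ... + f(xₙ)]

x_0 = 1.7500, f(x_0) = 0.246154, coefficient = 1
x_1 = 1.8542, f(x_1) = 0.225330, coefficient = 2
x_2 = 1.9583, f(x_2) = 0.206822, coefficient = 2
x_3 = 2.0625, f(x_3) = 0.190335, coefficient = 2
x_4 = 2.1667, f(x_4) = 0.175610, coefficient = 2
x_5 = 2.2708, f(x_5) = 0.162425, coefficient = 2
x_6 = 2.3750, f(x_6) = 0.150588, coefficient = 2
x_7 = 2.4792, f(x_7) = 0.139933, coefficient = 2
x_8 = 2.5833, f(x_8) = 0.130317, coefficient = 2
x_9 = 2.6875, f(x_9) = 0.121615, coefficient = 2
x_10 = 2.7917, f(x_10) = 0.113722, coefficient = 2
x_11 = 2.8958, f(x_11) = 0.106543, coefficient = 2
x_12 = 3.0000, f(x_12) = 0.100000, coefficient = 1

I ≈ (0.104167/2) × 3.792634 = 0.197533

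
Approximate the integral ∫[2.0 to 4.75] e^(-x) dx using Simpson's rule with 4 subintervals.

f(x) = e^(-x)
a = 2.0, b = 4.75, n = 4
h = (b - a)/n = 0.687500

Simpson's rule: (h/3)[f(x₀) + 4f(x₁) + 2f(x₂) + ... + f(xₙ)]

x_0 = 2.0000, f(x_0) = 0.135335, coefficient = 1
x_1 = 2.6875, f(x_1) = 0.068051, coefficient = 4
x_2 = 3.3750, f(x_2) = 0.034218, coefficient = 2
x_3 = 4.0625, f(x_3) = 0.017206, coefficient = 4
x_4 = 4.7500, f(x_4) = 0.008652, coefficient = 1

I ≈ (0.687500/3) × 0.553450 = 0.126832
Exact value: 0.126684
Error: 0.000149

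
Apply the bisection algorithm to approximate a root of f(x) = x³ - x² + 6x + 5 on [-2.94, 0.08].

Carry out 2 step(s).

f(x) = x³ - x² + 6x + 5
Initial interval: [-2.94, 0.08]

Iteration 1:
  c_1 = (-2.940000 + 0.080000)/2 = -1.430000
  f(c_1) = f(-1.430000) = -8.549107
  f(a) × f(c) ≥ 0, new interval: [-1.430000, 0.080000]
Iteration 2:
  c_2 = (-1.430000 + 0.080000)/2 = -0.675000
  f(c_2) = f(-0.675000) = 0.186828
  f(a) × f(c) < 0, new interval: [-1.430000, -0.675000]

After 2 iteration(s), the approximation is c_2 = -0.675000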